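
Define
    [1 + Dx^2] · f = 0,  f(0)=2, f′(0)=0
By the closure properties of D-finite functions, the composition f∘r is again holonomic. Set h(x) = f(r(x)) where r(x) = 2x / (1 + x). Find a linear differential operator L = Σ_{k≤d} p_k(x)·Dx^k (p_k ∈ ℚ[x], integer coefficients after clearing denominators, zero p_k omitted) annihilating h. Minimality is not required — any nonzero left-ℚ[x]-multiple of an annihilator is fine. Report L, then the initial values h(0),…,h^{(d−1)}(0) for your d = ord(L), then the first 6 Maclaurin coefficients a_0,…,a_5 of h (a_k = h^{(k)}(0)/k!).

L = 4 + (2 + 6·x + 6·x^2 + 2·x^3)·Dx + (1 + 4·x + 6·x^2 + 4·x^3 + x^4)·Dx^2  (order 2).
h: a_k = 2, 0, -4, 8, -32/3, 32/3, …
ICs: h(0) = 2, h′(0) = 0.

f: a_k = 2, 0, -1, 0, 1/12, 0, …
L₀ from L_f via x↦r, Dx↦r'^{-1}Dx.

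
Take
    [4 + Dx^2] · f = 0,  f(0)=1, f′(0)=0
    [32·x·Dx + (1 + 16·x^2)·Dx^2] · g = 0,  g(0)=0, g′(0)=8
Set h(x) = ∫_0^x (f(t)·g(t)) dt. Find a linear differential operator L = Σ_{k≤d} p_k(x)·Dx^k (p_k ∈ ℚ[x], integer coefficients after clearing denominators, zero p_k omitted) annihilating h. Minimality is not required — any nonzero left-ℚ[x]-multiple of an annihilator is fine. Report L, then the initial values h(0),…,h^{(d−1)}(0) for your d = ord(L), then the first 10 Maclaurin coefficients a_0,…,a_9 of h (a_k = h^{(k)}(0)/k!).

L = (1360 + 60416·x^2 + 106496·x^4 + 262144·x^6 + 1048576·x^8)·Dx + (2304·x + 45056·x^3 + 196608·x^5 + 1048576·x^7)·Dx^2 + (360 + 15872·x^2 + 36864·x^4 + 131072·x^6 + 524288·x^8)·Dx^3 + (576·x + 11264·x^3 + 49152·x^5 + 262144·x^7)·Dx^4 + (5 + 192·x^2 + 2560·x^4 + 16384·x^6 + 65536·x^8)·Dx^5  (order 5).
h: a_k = 0, 0, 4, 0, -44/3, 0, 3752/45, 0, -217724/315, 0, …
ICs: h(0) = 0, h′(0) = 0, h′′(0) = 8, h′′′(0) = 0, h′′′′(0) = -352.

f: a_k = 1, 0, -2, 0, 2/3, 0, -4/45, 0, 2/315, 0, …
g: a_k = 0, 8, 0, -128/3, 0, 2048/5, 0, -32768/7, 0, 524288/9, …
f·g: L₀ = L_f ⊗_s L_g, ord ≤ 2·2.
h=∫h₀ ⇒ L = L₀·Dx.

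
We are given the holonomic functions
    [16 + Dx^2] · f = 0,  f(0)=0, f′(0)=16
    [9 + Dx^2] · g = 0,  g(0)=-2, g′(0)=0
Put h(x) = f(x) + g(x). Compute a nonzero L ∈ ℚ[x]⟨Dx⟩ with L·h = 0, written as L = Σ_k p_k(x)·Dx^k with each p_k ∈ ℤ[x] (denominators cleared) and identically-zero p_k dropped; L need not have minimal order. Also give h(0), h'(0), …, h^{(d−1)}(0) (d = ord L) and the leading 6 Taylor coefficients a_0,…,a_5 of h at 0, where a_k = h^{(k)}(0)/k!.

L = 144 + 25·Dx^2 + Dx^4  (order 4).
h: a_k = -2, 16, 9, -128/3, -27/4, 512/15, …
ICs: h(0) = -2, h′(0) = 16, h′′(0) = 18, h′′′(0) = -256.

f: a_k = 0, 16, 0, -128/3, 0, 512/15, …
g: a_k = -2, 0, 9, 0, -27/4, 0, …
h₀=f+g: left-lcm gives L₀, ord ≤ 4.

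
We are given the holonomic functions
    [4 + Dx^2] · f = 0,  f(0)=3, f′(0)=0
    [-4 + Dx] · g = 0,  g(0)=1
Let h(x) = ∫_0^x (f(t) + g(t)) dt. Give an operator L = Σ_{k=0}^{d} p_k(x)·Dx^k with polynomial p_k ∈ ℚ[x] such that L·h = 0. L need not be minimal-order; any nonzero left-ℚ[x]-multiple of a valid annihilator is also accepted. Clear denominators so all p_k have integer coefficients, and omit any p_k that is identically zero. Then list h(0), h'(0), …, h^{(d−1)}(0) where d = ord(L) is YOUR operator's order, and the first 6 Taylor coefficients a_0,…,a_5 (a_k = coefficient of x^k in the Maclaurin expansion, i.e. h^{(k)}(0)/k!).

L = -16·Dx + 4·Dx^2 - 4·Dx^3 + Dx^4  (order 4).
h: a_k = 0, 4, 2, 2/3, 8/3, 38/15, …
ICs: h(0) = 0, h′(0) = 4, h′′(0) = 4, h′′′(0) = 4.

f: a_k = 3, 0, -6, 0, 2, 0, …
g: a_k = 1, 4, 8, 32/3, 32/3, 128/15, …
Sum ⇒ L₀ = lclm(L_f,L_g) in ℚ(x)⟨Dx⟩.
h=∫₀ˣh₀: take L = L₀·Dx.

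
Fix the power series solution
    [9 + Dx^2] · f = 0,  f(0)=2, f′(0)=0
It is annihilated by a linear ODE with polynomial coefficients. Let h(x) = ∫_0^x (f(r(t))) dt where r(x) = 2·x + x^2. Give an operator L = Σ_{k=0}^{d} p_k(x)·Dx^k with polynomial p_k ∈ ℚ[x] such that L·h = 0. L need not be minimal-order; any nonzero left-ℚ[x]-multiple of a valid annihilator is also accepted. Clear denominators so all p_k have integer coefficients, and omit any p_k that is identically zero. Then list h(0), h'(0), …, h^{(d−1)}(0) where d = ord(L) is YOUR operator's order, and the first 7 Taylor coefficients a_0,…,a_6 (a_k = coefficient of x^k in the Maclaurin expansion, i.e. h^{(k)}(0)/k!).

L = (36 + 108·x + 108·x^2 + 36·x^3)·Dx - Dx^2 + (1 + x)·Dx^3  (order 3).
h: a_k = 0, 2, 0, -12, -9, 99/5, 36, …
ICs: h(0) = 0, h′(0) = 2, h′′(0) = 0.

f: a_k = 2, 0, -9, 0, 27/4, 0, -81/40, …
f∘r: x↦r, Dx↦Dx/r' in L_f ⇒ L₀.
h=∫₀ˣh₀: take L = L₀·Dx.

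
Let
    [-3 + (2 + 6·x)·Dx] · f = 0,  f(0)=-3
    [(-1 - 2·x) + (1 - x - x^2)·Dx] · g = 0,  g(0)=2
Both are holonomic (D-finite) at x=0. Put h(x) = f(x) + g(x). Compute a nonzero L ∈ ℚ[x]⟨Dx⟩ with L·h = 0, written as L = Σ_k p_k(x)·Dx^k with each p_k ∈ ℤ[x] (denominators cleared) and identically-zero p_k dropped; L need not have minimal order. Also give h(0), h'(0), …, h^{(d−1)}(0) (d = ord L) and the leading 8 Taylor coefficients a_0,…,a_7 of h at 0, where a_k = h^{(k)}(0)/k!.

f: a_k = -3, -9/2, 27/8, -81/16, 1215/128, -5103/256, 45927/1024, -216513/2048, …
g: a_k = 2, 2, 4, 6, 10, 16, 26, 42, …
Sum ⇒ L₀ = lclm(L_f,L_g) in ℚ(x)⟨Dx⟩.
L = (33 + 117·x + 117·x^2 + 90·x^3) + (-25 - 102·x - 303·x^2 - 378·x^3 - 225·x^4)·Dx + (-2 + 22·x + 90·x^2 - 38·x^3 - 198·x^4 - 90·x^5)·Dx^2  (order 2).
h: a_k = -1, -5/2, 59/8, 15/16, 2495/128, -1007/256, 72551/1024, -130497/2048, …
ICs: h(0) = -1, h′(0) = -5/2.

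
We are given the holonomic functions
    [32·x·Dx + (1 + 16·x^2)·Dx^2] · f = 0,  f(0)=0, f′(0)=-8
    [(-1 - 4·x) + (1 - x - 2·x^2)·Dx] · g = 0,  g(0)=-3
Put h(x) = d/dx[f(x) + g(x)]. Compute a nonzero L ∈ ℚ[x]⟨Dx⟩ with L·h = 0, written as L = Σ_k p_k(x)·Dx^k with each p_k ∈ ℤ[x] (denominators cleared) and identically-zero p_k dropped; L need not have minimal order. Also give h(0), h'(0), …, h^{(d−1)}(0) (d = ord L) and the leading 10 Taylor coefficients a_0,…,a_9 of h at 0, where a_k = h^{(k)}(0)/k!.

L = (96 - 384·x - 6912·x^2 - 15360·x^3 - 40704·x^4 - 12288·x^6) + (-31 - 104·x + 392·x^2 - 736·x^3 - 14912·x^4 - 27904·x^5 - 3072·x^6 - 12288·x^7)·Dx + (3 + 19·x + 128·x^2 + 152·x^3 + 1128·x^4 - 2496·x^5 - 2560·x^6 - 1024·x^7 - 2048·x^8)·Dx^2  (order 2).
h: a_k = -11, -18, 83, -132, -2363, -774, 30983, -4104, -533495, -20490, …
ICs: h(0) = -11, h′(0) = -18.

f: a_k = 0, -8, 0, 128/3, 0, -2048/5, 0, 32768/7, 0, -524288/9, …
g: a_k = -3, -3, -9, -15, -33, -63, -129, -255, -513, -1023, …
f+g: L₀ = lclm(L_f,L_g), ord ≤ 2+1.
Derive L from L₀ (diff closure).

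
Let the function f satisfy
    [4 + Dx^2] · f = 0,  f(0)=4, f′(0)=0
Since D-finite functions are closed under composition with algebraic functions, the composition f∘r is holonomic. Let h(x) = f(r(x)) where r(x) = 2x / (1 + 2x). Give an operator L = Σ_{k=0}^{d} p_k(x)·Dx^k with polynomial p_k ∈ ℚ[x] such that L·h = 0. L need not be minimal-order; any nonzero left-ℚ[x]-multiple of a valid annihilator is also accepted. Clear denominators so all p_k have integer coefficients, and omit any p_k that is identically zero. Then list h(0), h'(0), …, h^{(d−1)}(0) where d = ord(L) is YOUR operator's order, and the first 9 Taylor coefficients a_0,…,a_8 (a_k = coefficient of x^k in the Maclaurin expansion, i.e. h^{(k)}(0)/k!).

f: a_k = 4, 0, -8, 0, 8/3, 0, -16/45, 0, 8/315, …
f∘r: x↦r, Dx↦Dx/r' in L_f ⇒ L₀.
L = 16 + (4 + 24·x + 48·x^2 + 32·x^3)·Dx + (1 + 8·x + 24·x^2 + 32·x^3 + 16·x^4)·Dx^2  (order 2).
h: a_k = 4, 0, -32, 128, -1024/3, 2048/3, -39424/45, -2048/5, 2410496/315, …
ICs: h(0) = 4, h′(0) = 0.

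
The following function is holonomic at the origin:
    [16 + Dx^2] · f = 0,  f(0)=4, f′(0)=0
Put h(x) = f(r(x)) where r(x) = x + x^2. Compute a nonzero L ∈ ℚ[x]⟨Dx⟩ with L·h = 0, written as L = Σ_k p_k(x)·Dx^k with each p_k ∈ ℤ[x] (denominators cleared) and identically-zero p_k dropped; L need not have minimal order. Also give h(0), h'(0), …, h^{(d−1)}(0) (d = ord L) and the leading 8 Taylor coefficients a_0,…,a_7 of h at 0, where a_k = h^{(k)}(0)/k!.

L = (16 + 96·x + 192·x^2 + 128·x^3) - 2·Dx + (1 + 2·x)·Dx^2  (order 2).
h: a_k = 4, 0, -32, -64, 32/3, 512/3, 10496/45, 512/15, …
ICs: h(0) = 4, h′(0) = 0.

f: a_k = 4, 0, -32, 0, 128/3, 0, -1024/45, 0, …
h₀=f(r): pull back L_f along r ⇒ L₀.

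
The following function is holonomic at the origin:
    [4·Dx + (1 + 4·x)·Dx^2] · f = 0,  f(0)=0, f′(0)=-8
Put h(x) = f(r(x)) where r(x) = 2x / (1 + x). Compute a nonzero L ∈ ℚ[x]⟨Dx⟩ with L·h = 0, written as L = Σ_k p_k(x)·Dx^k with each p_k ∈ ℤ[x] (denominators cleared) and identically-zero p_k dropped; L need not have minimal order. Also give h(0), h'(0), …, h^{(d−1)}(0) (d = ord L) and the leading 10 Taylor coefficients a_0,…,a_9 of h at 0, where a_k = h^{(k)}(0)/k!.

L = (10 + 18·x)·Dx + (1 + 10·x + 9·x^2)·Dx^2  (order 2).
h: a_k = 0, -16, 80, -1456/3, 3280, -118096/5, 531440/3, -9565936/7, 10761680, -774840976/9, …
ICs: h(0) = 0, h′(0) = -16.

f: a_k = 0, -8, 16, -128/3, 128, -2048/5, 4096/3, -32768/7, 16384, -524288/9, …
h₀=f(r): pull back L_f along r ⇒ L₀.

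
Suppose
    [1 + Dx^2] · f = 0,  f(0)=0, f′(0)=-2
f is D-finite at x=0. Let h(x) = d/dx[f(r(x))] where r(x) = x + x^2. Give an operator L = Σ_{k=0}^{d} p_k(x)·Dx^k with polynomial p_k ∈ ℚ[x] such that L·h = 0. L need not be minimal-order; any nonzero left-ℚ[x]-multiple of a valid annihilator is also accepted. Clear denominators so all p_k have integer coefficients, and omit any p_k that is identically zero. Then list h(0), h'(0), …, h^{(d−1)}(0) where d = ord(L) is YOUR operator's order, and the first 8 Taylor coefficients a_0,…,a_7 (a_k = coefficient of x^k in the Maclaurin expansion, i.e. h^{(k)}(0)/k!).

L = (13 + 8·x + 24·x^2 + 32·x^3 + 16·x^4) + (-6 - 12·x)·Dx + (1 + 4·x + 4·x^2)·Dx^2  (order 2).
h: a_k = -2, -4, 1, 4, 59/12, 3/2, -419/360, -59/45, …
ICs: h(0) = -2, h′(0) = -4.

f: a_k = 0, -2, 0, 1/3, 0, -1/60, 0, 1/2520, …
f∘r: x↦r, Dx↦Dx/r' in L_f ⇒ L₀.
Derive L from L₀ (diff closure).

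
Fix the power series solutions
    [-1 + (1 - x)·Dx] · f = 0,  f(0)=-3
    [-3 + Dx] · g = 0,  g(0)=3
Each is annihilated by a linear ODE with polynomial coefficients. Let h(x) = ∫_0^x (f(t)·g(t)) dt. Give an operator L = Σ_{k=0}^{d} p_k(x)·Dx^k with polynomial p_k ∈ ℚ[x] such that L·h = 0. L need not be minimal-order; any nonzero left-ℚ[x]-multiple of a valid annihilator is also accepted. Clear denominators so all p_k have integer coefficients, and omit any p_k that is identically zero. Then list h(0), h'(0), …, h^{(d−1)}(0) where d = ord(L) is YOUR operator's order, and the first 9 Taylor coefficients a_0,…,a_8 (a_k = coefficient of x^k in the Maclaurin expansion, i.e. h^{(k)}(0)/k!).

L = (4 - 3·x)·Dx + (-1 + x)·Dx^2  (order 2).
h: a_k = 0, -9, -18, -51/2, -117/4, -1179/40, -138/5, -13977/560, -50013/2240, …
ICs: h(0) = 0, h′(0) = -9.

f: a_k = -3, -3, -3, -3, -3, -3, -3, -3, -3, …
g: a_k = 3, 9, 27/2, 27/2, 81/8, 243/40, 243/80, 729/560, 2187/4480, …
h₀=f·g: eliminate ⇒ L₀, order ≤ 1·1.
∫: right-multiply L₀ by Dx.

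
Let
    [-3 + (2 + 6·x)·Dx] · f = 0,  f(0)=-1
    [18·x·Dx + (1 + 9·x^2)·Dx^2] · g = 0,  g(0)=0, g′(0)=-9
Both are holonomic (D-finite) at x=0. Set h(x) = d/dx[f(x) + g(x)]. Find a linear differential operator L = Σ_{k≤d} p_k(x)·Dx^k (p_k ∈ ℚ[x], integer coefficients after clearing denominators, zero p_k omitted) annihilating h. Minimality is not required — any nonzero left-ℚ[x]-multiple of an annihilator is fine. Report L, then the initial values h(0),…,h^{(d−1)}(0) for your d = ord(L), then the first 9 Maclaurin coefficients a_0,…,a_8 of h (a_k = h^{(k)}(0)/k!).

f: a_k = -1, -3/2, 9/8, -27/16, 405/128, -1701/256, 15309/1024, -72171/2048, 2814669/32768, …
g: a_k = 0, -9, 0, 27, 0, -729/5, 0, 6561/7, 0, …
Weyl lclm of L_f,L_g ⇒ L₀ (ord ≤ 3).
h=h₀': d/dx-closure on L₀ ⇒ L.
L = (-36 - 270·x + 972·x^2 + 1458·x^3) + (-33 - 144·x + 270·x^2 + 3888·x^3 + 5103·x^4)·Dx + (-2 + 18·x + 108·x^2 + 324·x^3 + 1134·x^4 + 1458·x^5)·Dx^2  (order 2).
h: a_k = -21/2, 9/4, 1215/16, 405/32, -195129/256, 45927/512, 12931731/2048, 2814669/4096, -3996495369/65536, …
ICs: h(0) = -21/2, h′(0) = 9/4.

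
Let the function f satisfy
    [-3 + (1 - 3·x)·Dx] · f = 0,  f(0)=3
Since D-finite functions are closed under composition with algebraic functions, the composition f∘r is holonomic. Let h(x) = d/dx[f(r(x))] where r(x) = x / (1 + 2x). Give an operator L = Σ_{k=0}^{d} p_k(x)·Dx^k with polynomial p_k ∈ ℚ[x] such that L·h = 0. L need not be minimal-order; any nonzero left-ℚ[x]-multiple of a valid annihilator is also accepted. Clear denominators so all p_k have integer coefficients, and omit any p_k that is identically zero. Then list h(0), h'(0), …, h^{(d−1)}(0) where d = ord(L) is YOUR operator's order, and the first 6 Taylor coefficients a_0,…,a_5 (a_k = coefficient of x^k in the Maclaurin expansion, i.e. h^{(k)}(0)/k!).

L = 4 + (-2 + 2·x)·Dx  (order 1).
h: a_k = 9, 18, 27, 36, 45, 54, …
ICs: h(0) = 9.

f: a_k = 3, 9, 27, 81, 243, 729, …
f∘r: x↦r, Dx↦Dx/r' in L_f ⇒ L₀.
h₀' ⇒ L via d/dx closure of L₀.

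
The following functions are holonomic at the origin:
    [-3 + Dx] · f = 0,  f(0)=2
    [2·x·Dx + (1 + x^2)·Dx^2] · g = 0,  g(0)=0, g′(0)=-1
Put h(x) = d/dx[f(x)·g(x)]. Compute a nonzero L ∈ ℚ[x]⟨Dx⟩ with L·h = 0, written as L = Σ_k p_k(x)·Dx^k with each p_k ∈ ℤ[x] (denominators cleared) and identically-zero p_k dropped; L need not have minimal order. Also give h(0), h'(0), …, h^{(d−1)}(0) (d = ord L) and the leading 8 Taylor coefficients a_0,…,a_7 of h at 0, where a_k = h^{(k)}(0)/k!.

L = (21 - 36·x + 72·x^2 - 36·x^3 + 27·x^4) + (-16 + 18·x - 42·x^2 + 18·x^3 - 18·x^4)·Dx + (3 - 2·x + 6·x^2 - 2·x^3 + 3·x^4)·Dx^2  (order 2).
h: a_k = -2, -12, -25, -28, -83/4, -27/2, -361/40, -129/35, …
ICs: h(0) = -2, h′(0) = -12.

f: a_k = 2, 6, 9, 9, 27/4, 81/20, 81/40, 243/280, …
g: a_k = 0, -1, 0, 1/3, 0, -1/5, 0, 1/7, …
f·g: L₀ = L_f ⊗_s L_g, ord ≤ 1·2.
Derive L from L₀ (diff closure).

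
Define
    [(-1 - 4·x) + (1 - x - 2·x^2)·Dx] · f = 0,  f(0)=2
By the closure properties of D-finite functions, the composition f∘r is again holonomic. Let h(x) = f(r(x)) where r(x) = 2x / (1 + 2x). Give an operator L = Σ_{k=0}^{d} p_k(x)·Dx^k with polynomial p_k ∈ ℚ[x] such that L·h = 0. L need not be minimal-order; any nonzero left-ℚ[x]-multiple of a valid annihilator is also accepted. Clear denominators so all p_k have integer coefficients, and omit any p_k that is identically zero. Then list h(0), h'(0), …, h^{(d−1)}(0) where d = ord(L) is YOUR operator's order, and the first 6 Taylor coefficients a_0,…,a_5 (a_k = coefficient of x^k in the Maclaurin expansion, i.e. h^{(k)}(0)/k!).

L = (2 + 20·x) + (-1 - 4·x + 4·x^2 + 16·x^3)·Dx  (order 1).
h: a_k = 2, 4, 16, 0, 128, -256, …
ICs: h(0) = 2.

f: a_k = 2, 2, 6, 10, 22, 42, …
h₀=f(r): pull back L_f along r ⇒ L₀.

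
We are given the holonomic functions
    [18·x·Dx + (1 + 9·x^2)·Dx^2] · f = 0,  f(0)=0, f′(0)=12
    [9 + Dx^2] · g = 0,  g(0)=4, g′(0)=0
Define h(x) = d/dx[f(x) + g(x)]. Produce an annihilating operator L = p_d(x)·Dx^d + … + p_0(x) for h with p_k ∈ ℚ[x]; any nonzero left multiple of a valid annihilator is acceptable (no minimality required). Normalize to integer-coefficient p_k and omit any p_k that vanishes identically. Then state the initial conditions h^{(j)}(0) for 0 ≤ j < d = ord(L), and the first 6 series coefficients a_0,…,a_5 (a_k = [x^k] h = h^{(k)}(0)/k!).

L = (-1782·x + 20412·x^3 + 13122·x^5) + (-9 + 567·x^2 + 6561·x^4 + 6561·x^6)·Dx + (-198·x + 2268·x^3 + 1458·x^5)·Dx^2 + (-1 + 63·x^2 + 729·x^4 + 729·x^6)·Dx^3  (order 3).
h: a_k = 12, -36, -108, 54, 972, -243/10, …
ICs: h(0) = 12, h′(0) = -36, h′′(0) = -216.

f: a_k = 0, 12, 0, -36, 0, 972/5, …
g: a_k = 4, 0, -18, 0, 27/2, 0, …
f+g: L₀ = lclm(L_f,L_g), ord ≤ 2+2.
Differentiate: ansatz ord ≤ ord L₀ ⇒ L.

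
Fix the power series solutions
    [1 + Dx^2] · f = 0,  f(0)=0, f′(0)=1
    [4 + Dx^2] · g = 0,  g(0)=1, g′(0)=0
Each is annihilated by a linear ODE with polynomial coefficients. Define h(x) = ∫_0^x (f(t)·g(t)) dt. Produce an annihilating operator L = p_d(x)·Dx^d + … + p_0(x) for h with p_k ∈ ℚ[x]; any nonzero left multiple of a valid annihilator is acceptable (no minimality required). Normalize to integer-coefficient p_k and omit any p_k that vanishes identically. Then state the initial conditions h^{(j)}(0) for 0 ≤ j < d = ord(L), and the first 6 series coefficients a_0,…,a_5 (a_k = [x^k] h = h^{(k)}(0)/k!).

L = 9·Dx + 10·Dx^3 + Dx^5  (order 5).
h: a_k = 0, 0, 1/2, 0, -13/24, 0, …
ICs: h(0) = 0, h′(0) = 0, h′′(0) = 1, h′′′(0) = 0, h′′′′(0) = -13.

f: a_k = 0, 1, 0, -1/6, 0, 1/120, …
g: a_k = 1, 0, -2, 0, 2/3, 0, …
L₀ := L_f ⊗_s L_g (sym. prod.), ord ≤ 4.
h=∫h₀ ⇒ L = L₀·Dx.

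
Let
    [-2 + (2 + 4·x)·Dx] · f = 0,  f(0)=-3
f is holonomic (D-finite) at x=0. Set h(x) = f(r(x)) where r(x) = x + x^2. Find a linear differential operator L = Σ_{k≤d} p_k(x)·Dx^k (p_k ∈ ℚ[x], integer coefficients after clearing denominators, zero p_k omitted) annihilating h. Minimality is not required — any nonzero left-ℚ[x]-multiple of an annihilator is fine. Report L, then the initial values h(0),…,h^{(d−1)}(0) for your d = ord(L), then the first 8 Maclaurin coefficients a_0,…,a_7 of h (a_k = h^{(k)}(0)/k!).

L = (-1 - 2·x) + (1 + 2·x + 2·x^2)·Dx  (order 1).
h: a_k = -3, -3, -3/2, 3/2, -9/8, 3/8, 9/16, -21/16, …
ICs: h(0) = -3.

f: a_k = -3, -3, 3/2, -3/2, 15/8, -21/8, 63/16, -99/16, …
L₀ from L_f via x↦r, Dx↦r'^{-1}Dx.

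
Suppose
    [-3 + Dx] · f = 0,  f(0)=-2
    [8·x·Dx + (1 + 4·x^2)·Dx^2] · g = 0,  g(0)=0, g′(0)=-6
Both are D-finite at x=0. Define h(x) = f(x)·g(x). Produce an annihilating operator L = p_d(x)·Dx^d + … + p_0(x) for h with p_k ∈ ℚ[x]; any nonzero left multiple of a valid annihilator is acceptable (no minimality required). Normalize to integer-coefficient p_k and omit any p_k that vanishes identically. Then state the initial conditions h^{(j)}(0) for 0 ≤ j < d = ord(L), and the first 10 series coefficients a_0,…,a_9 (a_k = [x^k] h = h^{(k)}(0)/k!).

L = (9 - 24·x + 36·x^2) + (-6 + 8·x - 24·x^2)·Dx + (1 + 4·x^2)·Dx^2  (order 2).
h: a_k = 0, 12, 36, 38, 6, 69/10, 135/2, 2973/140, -5139/28, -24883/672, …
ICs: h(0) = 0, h′(0) = 12.

f: a_k = -2, -6, -9, -9, -27/4, -81/20, -81/40, -243/280, -729/2240, -243/2240, …
g: a_k = 0, -6, 0, 8, 0, -96/5, 0, 384/7, 0, -512/3, …
L₀ := L_f ⊗_s L_g (sym. prod.), ord ≤ 2.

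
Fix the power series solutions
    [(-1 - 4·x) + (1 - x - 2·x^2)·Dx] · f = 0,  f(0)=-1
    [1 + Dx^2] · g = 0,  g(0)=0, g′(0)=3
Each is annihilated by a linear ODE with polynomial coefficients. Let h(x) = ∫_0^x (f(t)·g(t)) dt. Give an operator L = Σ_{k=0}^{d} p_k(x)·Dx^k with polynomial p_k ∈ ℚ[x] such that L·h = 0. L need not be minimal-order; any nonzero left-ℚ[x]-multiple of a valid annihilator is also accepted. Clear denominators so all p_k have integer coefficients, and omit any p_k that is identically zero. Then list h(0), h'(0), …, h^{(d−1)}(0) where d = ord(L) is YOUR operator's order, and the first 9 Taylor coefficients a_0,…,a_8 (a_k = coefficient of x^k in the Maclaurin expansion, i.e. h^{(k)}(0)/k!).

L = (3 + x + 2·x^2)·Dx + (2 + 8·x)·Dx^2 + (-1 + x + 2·x^2)·Dx^3  (order 3).
h: a_k = 0, 0, -3/2, -1, -17/8, -29/10, -1261/240, -2421/280, -41521/2688, …
ICs: h(0) = 0, h′(0) = 0, h′′(0) = -3.

f: a_k = -1, -1, -3, -5, -11, -21, -43, -85, -171, …
g: a_k = 0, 3, 0, -1/2, 0, 1/40, 0, -1/1680, 0, …
Product ⇒ symmetric product L₀, ord ≤ 2.
h=∫h₀ ⇒ L = L₀·Dx.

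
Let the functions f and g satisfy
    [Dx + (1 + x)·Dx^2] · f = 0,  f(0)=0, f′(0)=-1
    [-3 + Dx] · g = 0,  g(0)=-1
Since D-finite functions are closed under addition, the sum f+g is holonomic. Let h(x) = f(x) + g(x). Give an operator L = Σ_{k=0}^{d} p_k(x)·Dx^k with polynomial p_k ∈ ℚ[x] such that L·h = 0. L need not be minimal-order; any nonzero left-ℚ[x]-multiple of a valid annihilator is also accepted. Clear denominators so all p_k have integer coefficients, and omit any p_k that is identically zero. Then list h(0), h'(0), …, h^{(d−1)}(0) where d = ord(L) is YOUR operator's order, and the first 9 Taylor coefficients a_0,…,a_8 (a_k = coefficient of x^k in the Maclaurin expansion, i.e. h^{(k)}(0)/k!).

f: a_k = 0, -1, 1/2, -1/3, 1/4, -1/5, 1/6, -1/7, 1/8, …
g: a_k = -1, -3, -9/2, -9/2, -27/8, -81/40, -81/80, -243/560, -729/4480, …
f+g: L₀ = lclm(L_f,L_g), ord ≤ 2+1.
L = (-15 - 9·x)·Dx + (-7 - 18·x - 9·x^2)·Dx^2 + (4 + 7·x + 3·x^2)·Dx^3  (order 3).
h: a_k = -1, -4, -4, -29/6, -25/8, -89/40, -203/240, -323/560, -169/4480, …
ICs: h(0) = -1, h′(0) = -4, h′′(0) = -8.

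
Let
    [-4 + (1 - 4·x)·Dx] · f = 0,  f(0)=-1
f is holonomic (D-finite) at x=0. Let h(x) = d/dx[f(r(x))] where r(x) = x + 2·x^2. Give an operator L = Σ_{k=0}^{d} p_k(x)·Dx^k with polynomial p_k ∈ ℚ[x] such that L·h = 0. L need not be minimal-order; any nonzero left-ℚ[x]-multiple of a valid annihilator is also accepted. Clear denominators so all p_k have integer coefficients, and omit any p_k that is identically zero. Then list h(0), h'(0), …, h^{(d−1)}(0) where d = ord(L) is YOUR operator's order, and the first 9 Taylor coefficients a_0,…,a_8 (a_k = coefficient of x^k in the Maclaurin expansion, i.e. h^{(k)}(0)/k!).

f: a_k = -1, -4, -16, -64, -256, -1024, -4096, -16384, -65536, …
h₀=f(r): pull back L_f along r ⇒ L₀.
Derive L from L₀ (diff closure).
L = (12 + 48·x + 96·x^2) + (-1 + 24·x^2 + 32·x^3)·Dx  (order 1).
h: a_k = -4, -48, -384, -2816, -19200, -125952, -802816, -5013504, -30818304, …
ICs: h(0) = -4.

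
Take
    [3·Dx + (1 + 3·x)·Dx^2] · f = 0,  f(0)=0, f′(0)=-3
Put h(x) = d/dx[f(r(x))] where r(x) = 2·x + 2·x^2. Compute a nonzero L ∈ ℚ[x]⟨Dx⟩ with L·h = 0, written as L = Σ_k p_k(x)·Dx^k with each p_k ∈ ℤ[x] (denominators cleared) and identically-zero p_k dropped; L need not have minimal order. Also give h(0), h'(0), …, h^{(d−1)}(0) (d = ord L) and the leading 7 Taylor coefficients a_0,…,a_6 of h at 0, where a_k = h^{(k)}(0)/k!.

f: a_k = 0, -3, 9/2, -9, 81/4, -243/5, 243/2, …
f∘r: x↦r, Dx↦Dx/r' in L_f ⇒ L₀.
Differentiate: ansatz ord ≤ ord L₀ ⇒ L.
L = (4 + 12·x + 12·x^2) + (1 + 8·x + 18·x^2 + 12·x^3)·Dx  (order 1).
h: a_k = -6, 24, -108, 504, -2376, 11232, -53136, …
ICs: h(0) = -6.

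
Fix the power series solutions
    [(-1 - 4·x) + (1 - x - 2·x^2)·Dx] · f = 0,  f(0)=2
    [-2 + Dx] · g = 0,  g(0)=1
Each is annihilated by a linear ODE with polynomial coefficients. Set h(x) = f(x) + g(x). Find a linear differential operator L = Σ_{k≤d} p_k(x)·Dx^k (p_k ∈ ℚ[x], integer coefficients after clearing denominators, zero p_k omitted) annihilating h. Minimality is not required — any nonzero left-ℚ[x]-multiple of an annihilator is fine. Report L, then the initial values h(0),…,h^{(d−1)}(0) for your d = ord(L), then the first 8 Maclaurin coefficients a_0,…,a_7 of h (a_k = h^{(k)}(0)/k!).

L = (-8 - 12·x - 72·x^2 - 32·x^3) + (2 + 20·x + 36·x^2 - 16·x^3 - 16·x^4)·Dx + (1 - 7·x + 16·x^3 + 8·x^4)·Dx^2  (order 2).
h: a_k = 3, 4, 8, 34/3, 68/3, 634/15, 3874/45, 53558/315, …
ICs: h(0) = 3, h′(0) = 4.

f: a_k = 2, 2, 6, 10, 22, 42, 86, 170, …
g: a_k = 1, 2, 2, 4/3, 2/3, 4/15, 4/45, 8/315, …
h₀=f+g: left-lcm gives L₀, ord ≤ 2.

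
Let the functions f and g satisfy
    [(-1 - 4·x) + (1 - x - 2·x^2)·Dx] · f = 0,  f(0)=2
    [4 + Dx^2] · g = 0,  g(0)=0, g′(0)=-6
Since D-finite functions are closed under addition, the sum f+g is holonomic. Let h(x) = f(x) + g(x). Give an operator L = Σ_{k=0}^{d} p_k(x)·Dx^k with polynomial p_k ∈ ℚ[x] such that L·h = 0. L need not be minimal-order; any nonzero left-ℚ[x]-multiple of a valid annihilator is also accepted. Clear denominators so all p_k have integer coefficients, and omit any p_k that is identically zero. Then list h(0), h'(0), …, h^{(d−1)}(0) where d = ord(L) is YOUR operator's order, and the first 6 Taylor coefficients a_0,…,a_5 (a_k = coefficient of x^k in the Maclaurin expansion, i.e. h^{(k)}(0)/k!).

L = (68 + 304·x + 200·x^2 + 320·x^3 + 160·x^4 + 128·x^5) + (-20 + 12·x + 24·x^2 + 8·x^3 + 48·x^4 + 96·x^5 + 64·x^6)·Dx + (17 + 76·x + 50·x^2 + 80·x^3 + 40·x^4 + 32·x^5)·Dx^2 + (-5 + 3·x + 6·x^2 + 2·x^3 + 12·x^4 + 24·x^5 + 16·x^6)·Dx^3  (order 3).
h: a_k = 2, -4, 6, 14, 22, 206/5, …
ICs: h(0) = 2, h′(0) = -4, h′′(0) = 12.

f: a_k = 2, 2, 6, 10, 22, 42, …
g: a_k = 0, -6, 0, 4, 0, -4/5, …
Sum ⇒ L₀ = lclm(L_f,L_g) in ℚ(x)⟨Dx⟩.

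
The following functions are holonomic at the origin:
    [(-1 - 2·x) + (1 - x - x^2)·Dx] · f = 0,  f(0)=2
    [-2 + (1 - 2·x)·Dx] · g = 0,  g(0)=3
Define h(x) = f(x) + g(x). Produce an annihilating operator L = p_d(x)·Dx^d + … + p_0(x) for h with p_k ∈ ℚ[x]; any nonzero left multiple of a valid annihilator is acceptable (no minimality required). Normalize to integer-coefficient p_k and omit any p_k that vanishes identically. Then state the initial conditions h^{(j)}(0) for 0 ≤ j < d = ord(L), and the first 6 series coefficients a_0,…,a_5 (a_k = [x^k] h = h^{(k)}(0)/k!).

L = (-12·x + 12·x^2 - 8·x^3) + (4 - 6·x - 6·x^2 + 16·x^3 - 16·x^4)·Dx + (-1 + 5·x - 9·x^2 + 6·x^3 + 2·x^4 - 4·x^5)·Dx^2  (order 2).
h: a_k = 5, 8, 16, 30, 58, 112, …
ICs: h(0) = 5, h′(0) = 8.

f: a_k = 2, 2, 4, 6, 10, 16, …
g: a_k = 3, 6, 12, 24, 48, 96, …
Weyl lclm of L_f,L_g ⇒ L₀ (ord ≤ 2).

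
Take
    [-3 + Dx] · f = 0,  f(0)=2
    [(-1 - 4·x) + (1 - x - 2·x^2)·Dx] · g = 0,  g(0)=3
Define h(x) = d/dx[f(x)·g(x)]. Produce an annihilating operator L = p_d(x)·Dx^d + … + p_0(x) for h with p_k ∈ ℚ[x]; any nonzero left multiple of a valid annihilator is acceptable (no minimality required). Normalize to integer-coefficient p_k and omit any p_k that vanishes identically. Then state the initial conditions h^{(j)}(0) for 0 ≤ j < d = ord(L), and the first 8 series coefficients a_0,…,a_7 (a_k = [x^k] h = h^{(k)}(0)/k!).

L = (21 + 12·x - 39·x^2 - 12·x^3 + 36·x^4) + (-4 + 3·x + 15·x^2 - 4·x^3 - 12·x^4)·Dx  (order 1).
h: a_k = 24, 126, 414, 1137, 2862, 137637/20, 321213/20, 10280043/280, …
ICs: h(0) = 24.

f: a_k = 2, 6, 9, 9, 27/4, 81/20, 81/40, 243/280, …
g: a_k = 3, 3, 9, 15, 33, 63, 129, 255, …
L₀ := L_f ⊗_s L_g (sym. prod.), ord ≤ 1.
Derive L from L₀ (diff closure).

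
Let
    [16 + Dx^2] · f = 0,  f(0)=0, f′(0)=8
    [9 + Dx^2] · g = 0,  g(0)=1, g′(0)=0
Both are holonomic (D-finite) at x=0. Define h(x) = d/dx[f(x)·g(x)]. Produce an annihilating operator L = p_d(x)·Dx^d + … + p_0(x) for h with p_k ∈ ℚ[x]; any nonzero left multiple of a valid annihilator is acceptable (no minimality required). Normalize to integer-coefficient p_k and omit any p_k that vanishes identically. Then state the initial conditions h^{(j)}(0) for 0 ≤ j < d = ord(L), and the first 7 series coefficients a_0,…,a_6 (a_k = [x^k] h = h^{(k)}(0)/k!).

L = 49 + 50·Dx^2 + Dx^4  (order 4).
h: a_k = 8, 0, -172, 0, 2101/3, 0, -102943/90, …
ICs: h(0) = 8, h′(0) = 0, h′′(0) = -344, h′′′(0) = 0.

f: a_k = 0, 8, 0, -64/3, 0, 256/15, 0, …
g: a_k = 1, 0, -9/2, 0, 27/8, 0, -81/80, …
Product ⇒ symmetric product L₀, ord ≤ 4.
h=h₀': d/dx-closure on L₀ ⇒ L.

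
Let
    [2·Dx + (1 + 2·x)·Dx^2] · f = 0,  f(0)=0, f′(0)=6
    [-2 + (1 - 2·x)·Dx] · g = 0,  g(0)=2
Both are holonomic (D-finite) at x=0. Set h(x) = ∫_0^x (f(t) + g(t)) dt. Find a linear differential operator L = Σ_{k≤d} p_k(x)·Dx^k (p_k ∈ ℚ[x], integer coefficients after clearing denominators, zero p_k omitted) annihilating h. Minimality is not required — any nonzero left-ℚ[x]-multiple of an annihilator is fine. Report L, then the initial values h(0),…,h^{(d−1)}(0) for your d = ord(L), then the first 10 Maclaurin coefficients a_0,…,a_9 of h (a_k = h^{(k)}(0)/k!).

f: a_k = 0, 6, -6, 8, -12, 96/5, -32, 384/7, -96, 512/3, …
g: a_k = 2, 4, 8, 16, 32, 64, 128, 256, 512, 1024, …
h₀=f+g: left-lcm gives L₀, ord ≤ 3.
h=∫₀ˣh₀: take L = L₀·Dx.
L = (-40 - 16·x)·Dx^2 + (-8 - 64·x - 32·x^2)·Dx^3 + (3 + 2·x - 12·x^2 - 8·x^3)·Dx^4  (order 4).
h: a_k = 0, 2, 5, 2/3, 6, 4, 208/15, 96/7, 272/7, 416/9, …
ICs: h(0) = 0, h′(0) = 2, h′′(0) = 10, h′′′(0) = 4.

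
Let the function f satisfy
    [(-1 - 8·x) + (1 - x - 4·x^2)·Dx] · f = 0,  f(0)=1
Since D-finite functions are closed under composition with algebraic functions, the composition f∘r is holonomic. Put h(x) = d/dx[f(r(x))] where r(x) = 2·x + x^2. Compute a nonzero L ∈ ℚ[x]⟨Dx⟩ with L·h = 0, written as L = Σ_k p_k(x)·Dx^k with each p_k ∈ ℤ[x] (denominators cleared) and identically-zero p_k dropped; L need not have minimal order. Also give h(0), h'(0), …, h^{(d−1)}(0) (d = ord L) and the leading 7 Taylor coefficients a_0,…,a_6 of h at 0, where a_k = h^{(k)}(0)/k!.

L = (21 + 150·x + 987·x^2 + 2192·x^3 + 2148·x^4 + 960·x^5 + 160·x^6) + (-1 - 15·x + 27·x^2 + 345·x^3 + 700·x^4 + 588·x^5 + 224·x^6 + 32·x^7)·Dx  (order 1).
h: a_k = 2, 42, 276, 2308, 15310, 104934, 676424, …
ICs: h(0) = 2.

f: a_k = 1, 1, 5, 9, 29, 65, 181, …
L₀ from L_f via x↦r, Dx↦r'^{-1}Dx.
h=h₀': d/dx-closure on L₀ ⇒ L.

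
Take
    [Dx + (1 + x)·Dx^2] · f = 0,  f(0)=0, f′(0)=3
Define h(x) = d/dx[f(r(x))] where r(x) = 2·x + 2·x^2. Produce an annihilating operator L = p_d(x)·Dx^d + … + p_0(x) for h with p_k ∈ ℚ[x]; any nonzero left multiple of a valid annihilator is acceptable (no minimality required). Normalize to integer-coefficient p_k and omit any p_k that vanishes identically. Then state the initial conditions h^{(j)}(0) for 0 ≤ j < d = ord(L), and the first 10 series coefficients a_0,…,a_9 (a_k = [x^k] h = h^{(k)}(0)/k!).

L = (4·x + 4·x^2) + (1 + 4·x + 6·x^2 + 4·x^3)·Dx  (order 1).
h: a_k = 6, 0, -12, 24, -24, 0, 48, -96, 96, 0, …
ICs: h(0) = 6.

f: a_k = 0, 3, -3/2, 1, -3/4, 3/5, -1/2, 3/7, -3/8, 1/3, …
Change of var in L_f (x↦r) gives L₀.
Differentiate: ansatz ord ≤ ord L₀ ⇒ L.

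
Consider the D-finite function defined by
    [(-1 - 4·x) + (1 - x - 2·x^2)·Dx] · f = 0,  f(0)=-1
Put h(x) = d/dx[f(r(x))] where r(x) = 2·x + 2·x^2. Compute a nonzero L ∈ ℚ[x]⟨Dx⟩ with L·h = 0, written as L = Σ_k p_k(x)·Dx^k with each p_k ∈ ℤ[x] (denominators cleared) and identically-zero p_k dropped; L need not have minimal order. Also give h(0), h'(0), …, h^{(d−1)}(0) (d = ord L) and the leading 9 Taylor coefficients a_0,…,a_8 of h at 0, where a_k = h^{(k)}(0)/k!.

f: a_k = -1, -1, -3, -5, -11, -21, -43, -85, -171, …
L₀ from L_f via x↦r, Dx↦r'^{-1}Dx.
Derive L from L₀ (diff closure).
L = (14 + 108·x + 444·x^2 + 1312·x^3 + 2256·x^4 + 1920·x^5 + 640·x^6) + (-1 - 8·x + 6·x^2 + 148·x^3 + 440·x^4 + 624·x^5 + 448·x^6 + 128·x^7)·Dx  (order 1).
h: a_k = -2, -28, -192, -1232, -7480, -43248, -243712, -1344896, -7305120, …
ICs: h(0) = -2.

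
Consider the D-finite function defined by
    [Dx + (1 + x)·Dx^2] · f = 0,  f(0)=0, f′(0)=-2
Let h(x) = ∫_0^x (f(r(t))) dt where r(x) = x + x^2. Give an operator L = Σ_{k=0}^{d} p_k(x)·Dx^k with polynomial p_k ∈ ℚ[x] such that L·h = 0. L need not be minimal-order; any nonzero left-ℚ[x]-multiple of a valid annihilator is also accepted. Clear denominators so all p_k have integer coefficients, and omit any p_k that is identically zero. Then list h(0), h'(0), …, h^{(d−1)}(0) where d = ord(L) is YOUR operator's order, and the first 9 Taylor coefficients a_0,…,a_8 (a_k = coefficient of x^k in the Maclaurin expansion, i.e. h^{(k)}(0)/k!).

f: a_k = 0, -2, 1, -2/3, 1/2, -2/5, 1/3, -2/7, 1/4, …
Substitute x→r, Dx→(1/r')Dx; clear ⇒ L₀.
h=∫₀ˣh₀: take L = L₀·Dx.
L = (-1 + 2·x + 2·x^2)·Dx^2 + (1 + 3·x + 3·x^2 + 2·x^3)·Dx^3  (order 3).
h: a_k = 0, 0, -1, -1/3, 1/3, -1/10, -1/15, 2/21, -1/28, …
ICs: h(0) = 0, h′(0) = 0, h′′(0) = -2.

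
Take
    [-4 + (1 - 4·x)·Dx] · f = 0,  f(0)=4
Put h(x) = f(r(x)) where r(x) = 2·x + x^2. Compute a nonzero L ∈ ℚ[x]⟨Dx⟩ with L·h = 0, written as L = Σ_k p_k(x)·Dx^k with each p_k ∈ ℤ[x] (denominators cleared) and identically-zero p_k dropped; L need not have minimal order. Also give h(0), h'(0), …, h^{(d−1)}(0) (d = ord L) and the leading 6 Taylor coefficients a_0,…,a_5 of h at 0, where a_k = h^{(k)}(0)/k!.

L = (8 + 8·x) + (-1 + 8·x + 4·x^2)·Dx  (order 1).
h: a_k = 4, 32, 272, 2304, 19520, 165376, …
ICs: h(0) = 4.

f: a_k = 4, 16, 64, 256, 1024, 4096, …
h₀=f(r): pull back L_f along r ⇒ L₀.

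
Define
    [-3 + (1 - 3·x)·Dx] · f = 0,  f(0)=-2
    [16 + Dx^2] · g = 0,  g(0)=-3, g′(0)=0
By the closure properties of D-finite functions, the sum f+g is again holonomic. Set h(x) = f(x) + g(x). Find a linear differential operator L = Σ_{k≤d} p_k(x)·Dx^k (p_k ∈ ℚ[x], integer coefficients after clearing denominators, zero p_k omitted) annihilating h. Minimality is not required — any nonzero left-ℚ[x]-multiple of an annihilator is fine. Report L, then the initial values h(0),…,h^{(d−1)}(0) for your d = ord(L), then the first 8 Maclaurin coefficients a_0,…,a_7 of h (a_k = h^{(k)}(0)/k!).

f: a_k = -2, -6, -18, -54, -162, -486, -1458, -4374, …
g: a_k = -3, 0, 24, 0, -32, 0, 256/15, 0, …
L₀ := lclm(L_f,L_g); ord L₀ ≤ 1+2.
L = (1680 - 2304·x + 3456·x^2) + (-272 + 1584·x - 3456·x^2 + 3456·x^3)·Dx + (105 - 144·x + 216·x^2)·Dx^2 + (-17 + 99·x - 216·x^2 + 216·x^3)·Dx^3  (order 3).
h: a_k = -5, -6, 6, -54, -194, -486, -21614/15, -4374, …
ICs: h(0) = -5, h′(0) = -6, h′′(0) = 12.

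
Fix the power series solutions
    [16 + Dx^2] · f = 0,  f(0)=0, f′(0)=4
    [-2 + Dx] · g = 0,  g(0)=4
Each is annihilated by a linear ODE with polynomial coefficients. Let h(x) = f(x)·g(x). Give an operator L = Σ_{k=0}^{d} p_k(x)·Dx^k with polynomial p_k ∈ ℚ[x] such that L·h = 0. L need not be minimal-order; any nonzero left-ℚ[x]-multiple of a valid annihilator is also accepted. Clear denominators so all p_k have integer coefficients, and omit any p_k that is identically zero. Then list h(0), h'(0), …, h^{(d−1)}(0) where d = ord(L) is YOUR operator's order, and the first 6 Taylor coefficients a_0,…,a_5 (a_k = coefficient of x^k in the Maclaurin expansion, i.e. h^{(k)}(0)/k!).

L = 20 - 4·Dx + Dx^2  (order 2).
h: a_k = 0, 16, 32, -32/3, -64, -608/15, …
ICs: h(0) = 0, h′(0) = 16.

f: a_k = 0, 4, 0, -32/3, 0, 128/15, …
g: a_k = 4, 8, 8, 16/3, 8/3, 16/15, …
f·g: L₀ = L_f ⊗_s L_g, ord ≤ 2·1.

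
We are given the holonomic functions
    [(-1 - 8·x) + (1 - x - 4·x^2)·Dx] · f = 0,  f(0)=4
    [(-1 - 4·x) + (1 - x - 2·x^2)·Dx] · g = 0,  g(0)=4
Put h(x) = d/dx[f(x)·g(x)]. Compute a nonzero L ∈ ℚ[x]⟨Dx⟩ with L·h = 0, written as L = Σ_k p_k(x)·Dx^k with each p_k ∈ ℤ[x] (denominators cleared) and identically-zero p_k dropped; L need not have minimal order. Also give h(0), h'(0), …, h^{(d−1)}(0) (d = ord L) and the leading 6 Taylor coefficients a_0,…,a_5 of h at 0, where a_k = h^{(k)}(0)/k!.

L = (9 + 12·x - 9·x^2 - 272·x^3 - 144·x^4 + 720·x^5 + 640·x^6) + (-1 - 3·x + 24·x^2 + 17·x^3 - 115·x^4 - 66·x^5 + 168·x^6 + 128·x^7)·Dx  (order 1).
h: a_k = 32, 288, 1056, 4416, 14240, 47712, …
ICs: h(0) = 32.

f: a_k = 4, 4, 20, 36, 116, 260, …
g: a_k = 4, 4, 12, 20, 44, 84, …
L₀ := L_f ⊗_s L_g (sym. prod.), ord ≤ 1.
Differentiate: ansatz ord ≤ ord L₀ ⇒ L.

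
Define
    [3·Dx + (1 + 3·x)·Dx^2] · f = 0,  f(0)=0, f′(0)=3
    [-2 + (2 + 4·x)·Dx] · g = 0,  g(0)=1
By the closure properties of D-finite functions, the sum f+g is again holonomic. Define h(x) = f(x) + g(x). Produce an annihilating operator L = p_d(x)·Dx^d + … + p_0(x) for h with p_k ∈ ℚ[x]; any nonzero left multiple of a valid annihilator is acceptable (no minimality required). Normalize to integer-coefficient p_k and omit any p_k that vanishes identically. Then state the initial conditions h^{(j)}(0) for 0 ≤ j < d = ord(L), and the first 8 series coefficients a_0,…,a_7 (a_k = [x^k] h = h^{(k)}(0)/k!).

f: a_k = 0, 3, -9/2, 9, -81/4, 243/5, -243/2, 2187/7, …
g: a_k = 1, 1, -1/2, 1/2, -5/8, 7/8, -21/16, 33/16, …
Weyl lclm of L_f,L_g ⇒ L₀ (ord ≤ 3).
L = (18 + 18·x)·Dx + (30 + 108·x + 90·x^2)·Dx^2 + (4 + 26·x + 54·x^2 + 36·x^3)·Dx^3  (order 3).
h: a_k = 1, 4, -5, 19/2, -167/8, 1979/40, -1965/16, 35223/112, …
ICs: h(0) = 1, h′(0) = 4, h′′(0) = -10.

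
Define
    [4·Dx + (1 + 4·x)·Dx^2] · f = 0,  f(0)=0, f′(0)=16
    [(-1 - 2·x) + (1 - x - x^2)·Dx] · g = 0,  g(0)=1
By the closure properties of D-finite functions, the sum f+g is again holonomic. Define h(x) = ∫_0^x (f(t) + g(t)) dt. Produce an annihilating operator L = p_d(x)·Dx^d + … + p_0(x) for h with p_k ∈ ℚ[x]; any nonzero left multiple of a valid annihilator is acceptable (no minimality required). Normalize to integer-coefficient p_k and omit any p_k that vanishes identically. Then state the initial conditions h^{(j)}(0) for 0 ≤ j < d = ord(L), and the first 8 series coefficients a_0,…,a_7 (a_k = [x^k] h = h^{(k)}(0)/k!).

L = (-100 - 272·x - 392·x^2 - 144·x^3 - 96·x^4)·Dx^2 + (7 - 96·x - 434·x^2 - 540·x^3 - 304·x^4 - 160·x^5)·Dx^3 + (4 + 25·x + 28·x^2 - 46·x^3 - 73·x^4 - 76·x^5 - 32·x^6)·Dx^4  (order 4).
h: a_k = 0, 1, 17/2, -10, 265/12, -251/5, 2068/15, -8153/21, …
ICs: h(0) = 0, h′(0) = 1, h′′(0) = 17, h′′′(0) = -60.

f: a_k = 0, 16, -32, 256/3, -256, 4096/5, -8192/3, 65536/7, …
g: a_k = 1, 1, 2, 3, 5, 8, 13, 21, …
f+g: L₀ = lclm(L_f,L_g), ord ≤ 2+1.
∫: right-multiply L₀ by Dx.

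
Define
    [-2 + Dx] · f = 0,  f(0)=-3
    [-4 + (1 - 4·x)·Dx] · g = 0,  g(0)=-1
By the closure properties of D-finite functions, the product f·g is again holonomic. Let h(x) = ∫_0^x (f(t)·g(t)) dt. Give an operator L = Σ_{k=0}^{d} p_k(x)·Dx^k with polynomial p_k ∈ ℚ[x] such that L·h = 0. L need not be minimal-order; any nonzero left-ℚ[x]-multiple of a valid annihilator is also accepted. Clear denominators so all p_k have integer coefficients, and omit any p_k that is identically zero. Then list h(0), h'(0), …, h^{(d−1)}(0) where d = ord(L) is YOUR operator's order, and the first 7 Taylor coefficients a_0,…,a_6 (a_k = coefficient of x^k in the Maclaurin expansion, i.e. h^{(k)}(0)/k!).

L = (6 - 8·x)·Dx + (-1 + 4·x)·Dx^2  (order 2).
h: a_k = 0, 3, 9, 26, 79, 1266/5, 12662/15, …
ICs: h(0) = 0, h′(0) = 3.

f: a_k = -3, -6, -6, -4, -2, -4/5, -4/15, …
g: a_k = -1, -4, -16, -64, -256, -1024, -4096, …
f·g: L₀ = L_f ⊗_s L_g, ord ≤ 1·1.
∫: right-multiply L₀ by Dx.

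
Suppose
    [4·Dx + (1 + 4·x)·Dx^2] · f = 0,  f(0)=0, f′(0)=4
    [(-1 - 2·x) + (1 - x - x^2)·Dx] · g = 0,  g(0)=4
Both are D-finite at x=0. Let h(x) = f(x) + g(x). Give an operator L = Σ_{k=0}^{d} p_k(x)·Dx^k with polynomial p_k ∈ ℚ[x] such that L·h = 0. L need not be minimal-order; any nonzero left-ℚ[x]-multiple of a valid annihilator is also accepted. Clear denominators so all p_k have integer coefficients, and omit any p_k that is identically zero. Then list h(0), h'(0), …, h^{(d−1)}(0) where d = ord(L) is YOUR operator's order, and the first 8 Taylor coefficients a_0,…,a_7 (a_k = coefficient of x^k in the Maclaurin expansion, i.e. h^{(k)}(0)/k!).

f: a_k = 0, 4, -8, 64/3, -64, 1024/5, -2048/3, 16384/7, …
g: a_k = 4, 4, 8, 12, 20, 32, 52, 84, …
Weyl lclm of L_f,L_g ⇒ L₀ (ord ≤ 3).
L = (-100 - 272·x - 392·x^2 - 144·x^3 - 96·x^4)·Dx + (7 - 96·x - 434·x^2 - 540·x^3 - 304·x^4 - 160·x^5)·Dx^2 + (4 + 25·x + 28·x^2 - 46·x^3 - 73·x^4 - 76·x^5 - 32·x^6)·Dx^3  (order 3).
h: a_k = 4, 8, 0, 100/3, -44, 1184/5, -1892/3, 16972/7, …
ICs: h(0) = 4, h′(0) = 8, h′′(0) = 0.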